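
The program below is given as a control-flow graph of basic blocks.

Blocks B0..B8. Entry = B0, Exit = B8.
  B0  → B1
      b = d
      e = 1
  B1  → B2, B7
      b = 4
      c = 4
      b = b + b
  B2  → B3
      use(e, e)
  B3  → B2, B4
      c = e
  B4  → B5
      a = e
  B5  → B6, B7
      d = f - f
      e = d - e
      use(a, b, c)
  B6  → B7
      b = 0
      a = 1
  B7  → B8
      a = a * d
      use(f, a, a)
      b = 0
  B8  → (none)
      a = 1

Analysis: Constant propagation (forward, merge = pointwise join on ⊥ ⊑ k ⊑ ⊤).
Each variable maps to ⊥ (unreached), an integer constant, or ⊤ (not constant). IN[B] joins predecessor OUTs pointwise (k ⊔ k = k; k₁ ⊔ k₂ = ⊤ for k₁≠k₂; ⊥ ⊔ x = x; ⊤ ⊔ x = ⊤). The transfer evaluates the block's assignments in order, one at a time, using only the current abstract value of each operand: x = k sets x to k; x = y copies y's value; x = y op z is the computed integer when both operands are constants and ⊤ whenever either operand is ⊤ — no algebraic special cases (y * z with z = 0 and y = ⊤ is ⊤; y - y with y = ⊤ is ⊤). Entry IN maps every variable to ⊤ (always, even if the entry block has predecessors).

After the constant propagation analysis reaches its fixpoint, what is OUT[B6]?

Per-block solution:
  B0:   IN=(all ⊤)   OUT={e:1; rest ⊤}
  B1:   IN={e:1; rest ⊤}   OUT={b:8, c:4, e:1; rest ⊤}
  B2:   IN={b:8, e:1; rest ⊤}   OUT={b:8, e:1; rest ⊤}
  B3:   IN={b:8, e:1; rest ⊤}   OUT={b:8, c:1, e:1; rest ⊤}
  B4:   IN={b:8, c:1, e:1; rest ⊤}   OUT={a:1, b:8, c:1, e:1; rest ⊤}
  B5:   IN={a:1, b:8, c:1, e:1; rest ⊤}   OUT={a:1, b:8, c:1; rest ⊤}
  B6:   IN={a:1, b:8, c:1; rest ⊤}   OUT={a:1, b:0, c:1; rest ⊤}
  B7:   IN=(all ⊤)   OUT={b:0; rest ⊤}
  B8:   IN={b:0; rest ⊤}   OUT={a:1, b:0; rest ⊤}

Merge at B6: IN[B6] = OUT[B5] = {a: 1, b: 8, c: 1, d: ⊤, e: ⊤, f: ⊤}
Applying B6's transfer function to that IN value gives OUT[B6] (row B6 above).

Answer: {a: 1, b: 0, c: 1, d: ⊤, e: ⊤, f: ⊤}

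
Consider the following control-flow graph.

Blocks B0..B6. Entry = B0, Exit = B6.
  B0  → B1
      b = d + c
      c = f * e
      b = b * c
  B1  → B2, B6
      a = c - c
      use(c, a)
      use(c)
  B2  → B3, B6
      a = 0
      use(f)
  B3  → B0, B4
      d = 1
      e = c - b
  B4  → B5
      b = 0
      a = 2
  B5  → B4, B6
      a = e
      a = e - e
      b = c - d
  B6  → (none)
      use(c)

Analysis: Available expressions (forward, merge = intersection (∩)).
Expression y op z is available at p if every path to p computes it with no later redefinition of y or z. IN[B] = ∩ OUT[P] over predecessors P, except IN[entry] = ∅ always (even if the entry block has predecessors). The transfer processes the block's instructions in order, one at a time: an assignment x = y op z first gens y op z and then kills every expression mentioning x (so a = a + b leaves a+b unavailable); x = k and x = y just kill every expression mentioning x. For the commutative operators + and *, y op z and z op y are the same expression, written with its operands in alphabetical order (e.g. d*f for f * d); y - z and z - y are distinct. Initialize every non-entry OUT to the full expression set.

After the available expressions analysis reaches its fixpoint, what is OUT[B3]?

Answer: {c-b, c-c}

Trace:
Per-block solution:
  B0:   IN={}   OUT={e*f}
  B1:   IN={e*f}   OUT={c-c, e*f}
  B2:   IN={c-c, e*f}   OUT={c-c, e*f}
  B3:   IN={c-c, e*f}   OUT={c-b, c-c}
  B4:   IN={c-c}   OUT={c-c}
  B5:   IN={c-c}   OUT={c-c, c-d, e-e}
  B6:   IN={c-c}   OUT={c-c}

Merge at B3: IN[B3] = OUT[B2] = {c-c, e*f}
Applying B3's transfer function to that IN value gives OUT[B3] (row B3 above).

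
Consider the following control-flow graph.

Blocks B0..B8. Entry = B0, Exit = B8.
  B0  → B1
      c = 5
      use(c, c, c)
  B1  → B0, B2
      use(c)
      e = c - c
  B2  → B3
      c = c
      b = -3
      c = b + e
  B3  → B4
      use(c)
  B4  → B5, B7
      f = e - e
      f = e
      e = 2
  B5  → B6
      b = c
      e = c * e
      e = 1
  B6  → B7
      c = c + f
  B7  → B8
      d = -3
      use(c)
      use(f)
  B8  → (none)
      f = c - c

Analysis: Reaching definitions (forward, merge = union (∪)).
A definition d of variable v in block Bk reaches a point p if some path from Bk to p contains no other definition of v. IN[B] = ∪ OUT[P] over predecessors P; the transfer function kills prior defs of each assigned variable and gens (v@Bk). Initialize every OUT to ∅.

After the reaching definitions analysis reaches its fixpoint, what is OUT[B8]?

Answer: {b@B2, b@B5, c@B2, c@B6, d@B7, e@B4, e@B5, f@B8}

Trace:
Per-block solution:
  B0:  IN={c@B0, e@B1}  OUT={c@B0, e@B1}
  B1:  IN={c@B0, e@B1}  OUT={c@B0, e@B1}
  B2:  IN={c@B0, e@B1}  OUT={b@B2, c@B2, e@B1}
  B3:  IN={b@B2, c@B2, e@B1}  OUT={b@B2, c@B2, e@B1}
  B4:  IN={b@B2, c@B2, e@B1}  OUT={b@B2, c@B2, e@B4, f@B4}
  B5:  IN={b@B2, c@B2, e@B4, f@B4}  OUT={b@B5, c@B2, e@B5, f@B4}
  B6:  IN={b@B5, c@B2, e@B5, f@B4}  OUT={b@B5, c@B6, e@B5, f@B4}
  B7:  IN={b@B2, b@B5, c@B2, c@B6, e@B4, e@B5, f@B4}  OUT={b@B2, b@B5, c@B2, c@B6, d@B7, e@B4, e@B5, f@B4}
  B8:  IN={b@B2, b@B5, c@B2, c@B6, d@B7, e@B4, e@B5, f@B4}  OUT={b@B2, b@B5, c@B2, c@B6, d@B7, e@B4, e@B5, f@B8}

Merge at B8: IN[B8] = OUT[B7] = {b@B2, b@B5, c@B2, c@B6, d@B7, e@B4, e@B5, f@B4}
Applying B8's transfer function to that IN value gives OUT[B8] (row B8 above).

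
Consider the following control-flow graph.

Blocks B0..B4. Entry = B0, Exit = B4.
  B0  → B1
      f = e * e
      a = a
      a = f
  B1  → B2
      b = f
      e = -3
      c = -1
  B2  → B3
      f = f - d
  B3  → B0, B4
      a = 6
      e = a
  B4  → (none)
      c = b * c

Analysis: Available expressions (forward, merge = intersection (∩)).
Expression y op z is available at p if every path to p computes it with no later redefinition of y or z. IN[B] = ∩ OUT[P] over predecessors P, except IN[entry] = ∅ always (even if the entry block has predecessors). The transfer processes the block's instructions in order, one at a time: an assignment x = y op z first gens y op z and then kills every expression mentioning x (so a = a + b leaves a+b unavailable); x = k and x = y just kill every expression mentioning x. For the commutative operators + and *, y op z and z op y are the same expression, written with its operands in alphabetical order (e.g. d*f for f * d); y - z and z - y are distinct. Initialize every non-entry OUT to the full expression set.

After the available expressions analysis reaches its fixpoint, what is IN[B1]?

Answer: {e*e}

Working:
Per-block solution:
  B0: | IN={} | OUT={e*e}
  B1: | IN={e*e} | OUT={}
  B2: | IN={} | OUT={}
  B3: | IN={} | OUT={}
  B4: | IN={} | OUT={}

Merge at B1: IN[B1] = OUT[B0] = {e*e}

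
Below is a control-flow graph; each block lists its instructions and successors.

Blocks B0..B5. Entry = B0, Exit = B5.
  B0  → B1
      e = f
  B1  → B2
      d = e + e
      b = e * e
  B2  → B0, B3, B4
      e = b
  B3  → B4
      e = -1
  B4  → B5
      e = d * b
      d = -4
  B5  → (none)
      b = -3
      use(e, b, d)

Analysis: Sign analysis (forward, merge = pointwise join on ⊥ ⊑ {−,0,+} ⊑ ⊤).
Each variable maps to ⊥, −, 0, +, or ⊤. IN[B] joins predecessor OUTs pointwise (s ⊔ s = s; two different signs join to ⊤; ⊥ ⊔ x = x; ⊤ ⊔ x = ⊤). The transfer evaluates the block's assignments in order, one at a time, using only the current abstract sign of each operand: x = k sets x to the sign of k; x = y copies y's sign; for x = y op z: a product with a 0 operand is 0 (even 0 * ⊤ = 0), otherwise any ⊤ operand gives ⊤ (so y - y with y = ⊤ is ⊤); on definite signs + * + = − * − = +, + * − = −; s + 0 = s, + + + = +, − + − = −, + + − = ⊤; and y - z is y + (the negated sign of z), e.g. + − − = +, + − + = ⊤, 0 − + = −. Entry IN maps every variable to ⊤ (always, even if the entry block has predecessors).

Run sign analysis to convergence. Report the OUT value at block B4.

Fixpoint table:
  B0:   IN=(all ⊤)   OUT=(all ⊤)
  B1:   IN=(all ⊤)   OUT=(all ⊤)
  B2:   IN=(all ⊤)   OUT=(all ⊤)
  B3:   IN=(all ⊤)   OUT={e:-; rest ⊤}
  B4:   IN=(all ⊤)   OUT={d:-; rest ⊤}
  B5:   IN={d:-; rest ⊤}   OUT={b:-, d:-; rest ⊤}

Merge at B4: IN[B4] = OUT[B2] ⊔ OUT[B3] = {a: ⊤, b: ⊤, c: ⊤, d: ⊤, e: ⊤, f: ⊤}
Applying B4's transfer function to that IN value gives OUT[B4] (row B4 above).

Answer: {a: ⊤, b: ⊤, c: ⊤, d: -, e: ⊤, f: ⊤}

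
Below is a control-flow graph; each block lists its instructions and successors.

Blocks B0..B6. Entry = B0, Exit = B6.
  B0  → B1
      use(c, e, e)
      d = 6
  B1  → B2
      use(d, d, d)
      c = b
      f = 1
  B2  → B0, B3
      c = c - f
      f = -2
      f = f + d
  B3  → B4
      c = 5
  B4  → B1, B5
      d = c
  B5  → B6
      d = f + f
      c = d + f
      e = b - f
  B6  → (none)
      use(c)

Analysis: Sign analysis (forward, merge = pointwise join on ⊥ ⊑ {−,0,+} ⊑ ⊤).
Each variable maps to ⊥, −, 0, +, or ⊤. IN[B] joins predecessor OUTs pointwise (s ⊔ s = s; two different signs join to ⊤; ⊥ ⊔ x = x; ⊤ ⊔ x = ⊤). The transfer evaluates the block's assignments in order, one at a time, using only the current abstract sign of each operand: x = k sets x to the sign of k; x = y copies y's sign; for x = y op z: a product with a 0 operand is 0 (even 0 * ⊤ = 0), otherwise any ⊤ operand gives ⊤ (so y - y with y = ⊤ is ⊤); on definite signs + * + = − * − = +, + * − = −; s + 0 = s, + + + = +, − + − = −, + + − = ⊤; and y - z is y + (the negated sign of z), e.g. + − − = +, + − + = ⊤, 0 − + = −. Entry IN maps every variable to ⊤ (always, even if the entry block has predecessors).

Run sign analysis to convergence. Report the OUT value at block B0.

Converged values:
  B0:   IN=(all ⊤)   OUT={d:+; rest ⊤}
  B1:   IN={d:+; rest ⊤}   OUT={d:+, f:+; rest ⊤}
  B2:   IN={d:+, f:+; rest ⊤}   OUT={d:+; rest ⊤}
  B3:   IN={d:+; rest ⊤}   OUT={c:+, d:+; rest ⊤}
  B4:   IN={c:+, d:+; rest ⊤}   OUT={c:+, d:+; rest ⊤}
  B5:   IN={c:+, d:+; rest ⊤}   OUT=(all ⊤)
  B6:   IN=(all ⊤)   OUT=(all ⊤)

Merge at B0 (entry node, so the boundary value (all ⊤) is joined with the incoming edge(s)): IN[B0] = (all ⊤) ⊔ OUT[B2] = {a: ⊤, b: ⊤, c: ⊤, d: ⊤, e: ⊤, f: ⊤}
Applying B0's transfer function to that IN value gives OUT[B0] (row B0 above).

Answer: {a: ⊤, b: ⊤, c: ⊤, d: +, e: ⊤, f: ⊤}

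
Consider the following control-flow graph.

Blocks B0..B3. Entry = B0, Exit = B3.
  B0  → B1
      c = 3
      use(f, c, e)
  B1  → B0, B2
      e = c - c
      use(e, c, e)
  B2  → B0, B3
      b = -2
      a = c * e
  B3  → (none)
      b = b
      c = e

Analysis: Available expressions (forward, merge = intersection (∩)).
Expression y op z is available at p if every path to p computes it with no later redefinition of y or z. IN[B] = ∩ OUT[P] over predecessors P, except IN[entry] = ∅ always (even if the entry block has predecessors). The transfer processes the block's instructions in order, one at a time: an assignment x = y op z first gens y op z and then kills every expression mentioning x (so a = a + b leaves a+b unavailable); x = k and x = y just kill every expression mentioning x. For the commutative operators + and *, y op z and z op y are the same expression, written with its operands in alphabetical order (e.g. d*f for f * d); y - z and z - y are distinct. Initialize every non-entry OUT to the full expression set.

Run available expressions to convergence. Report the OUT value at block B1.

Converged values:
  B0:  IN={}  OUT={}
  B1:  IN={}  OUT={c-c}
  B2:  IN={c-c}  OUT={c*e, c-c}
  B3:  IN={c*e, c-c}  OUT={}

Merge at B1: IN[B1] = OUT[B0] = {}
Applying B1's transfer function to that IN value gives OUT[B1] (row B1 above).

Answer: {c-c}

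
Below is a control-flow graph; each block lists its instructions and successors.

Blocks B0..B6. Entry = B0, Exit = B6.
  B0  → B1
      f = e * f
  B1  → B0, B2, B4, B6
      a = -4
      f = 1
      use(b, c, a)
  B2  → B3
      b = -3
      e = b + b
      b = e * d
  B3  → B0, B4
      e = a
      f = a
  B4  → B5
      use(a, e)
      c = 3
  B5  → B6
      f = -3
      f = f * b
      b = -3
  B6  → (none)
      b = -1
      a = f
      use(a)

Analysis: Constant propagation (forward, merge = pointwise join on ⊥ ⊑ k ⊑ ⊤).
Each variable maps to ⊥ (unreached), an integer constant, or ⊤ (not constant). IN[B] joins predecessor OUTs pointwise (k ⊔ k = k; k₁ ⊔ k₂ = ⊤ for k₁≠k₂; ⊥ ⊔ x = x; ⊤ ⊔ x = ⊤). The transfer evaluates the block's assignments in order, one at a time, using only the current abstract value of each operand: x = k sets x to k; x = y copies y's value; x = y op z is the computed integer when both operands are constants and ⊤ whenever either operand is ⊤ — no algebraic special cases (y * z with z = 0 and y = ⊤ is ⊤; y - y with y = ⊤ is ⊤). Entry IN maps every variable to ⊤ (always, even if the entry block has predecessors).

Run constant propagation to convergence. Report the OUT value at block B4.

Per-block solution:
  B0: | IN=(all ⊤) | OUT=(all ⊤)
  B1: | IN=(all ⊤) | OUT={a:-4, f:1; rest ⊤}
  B2: | IN={a:-4, f:1; rest ⊤} | OUT={a:-4, e:-6, f:1; rest ⊤}
  B3: | IN={a:-4, e:-6, f:1; rest ⊤} | OUT={a:-4, e:-4, f:-4; rest ⊤}
  B4: | IN={a:-4; rest ⊤} | OUT={a:-4, c:3; rest ⊤}
  B5: | IN={a:-4, c:3; rest ⊤} | OUT={a:-4, b:-3, c:3; rest ⊤}
  B6: | IN={a:-4; rest ⊤} | OUT={b:-1; rest ⊤}

Merge at B4: IN[B4] = OUT[B1] ⊔ OUT[B3] = {a: -4, b: ⊤, c: ⊤, d: ⊤, e: ⊤, f: ⊤}
Applying B4's transfer function to that IN value gives OUT[B4] (row B4 above).

Answer: {a: -4, b: ⊤, c: 3, d: ⊤, e: ⊤, f: ⊤}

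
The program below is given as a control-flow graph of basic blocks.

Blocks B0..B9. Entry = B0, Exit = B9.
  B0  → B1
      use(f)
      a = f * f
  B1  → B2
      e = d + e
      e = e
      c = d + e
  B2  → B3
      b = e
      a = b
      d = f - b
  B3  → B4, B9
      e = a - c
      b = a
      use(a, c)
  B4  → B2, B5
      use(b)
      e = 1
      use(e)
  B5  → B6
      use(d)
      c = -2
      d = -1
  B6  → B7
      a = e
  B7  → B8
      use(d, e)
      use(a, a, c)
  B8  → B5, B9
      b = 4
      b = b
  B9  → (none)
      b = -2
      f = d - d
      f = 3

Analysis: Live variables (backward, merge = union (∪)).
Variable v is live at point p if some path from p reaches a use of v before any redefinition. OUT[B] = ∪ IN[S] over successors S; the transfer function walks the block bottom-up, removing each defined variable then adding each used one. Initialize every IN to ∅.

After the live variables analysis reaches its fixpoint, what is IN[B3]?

Converged values:
  B0:  IN={d, e, f}  OUT={d, e, f}
  B1:  IN={d, e, f}  OUT={c, e, f}
  B2:  IN={c, e, f}  OUT={a, c, d, f}
  B3:  IN={a, c, d, f}  OUT={b, c, d, f}
  B4:  IN={b, c, d, f}  OUT={c, d, e, f}
  B5:  IN={d, e}  OUT={c, d, e}
  B6:  IN={c, d, e}  OUT={a, c, d, e}
  B7:  IN={a, c, d, e}  OUT={d, e}
  B8:  IN={d, e}  OUT={d, e}
  B9:  IN={d}  OUT={}

Merge at B3: OUT[B3] = IN[B4] ⊔ IN[B9] = {b, c, d, f}
Applying B3's transfer function to that OUT value gives IN[B3] (row B3 above).

Answer: {a, c, d, f}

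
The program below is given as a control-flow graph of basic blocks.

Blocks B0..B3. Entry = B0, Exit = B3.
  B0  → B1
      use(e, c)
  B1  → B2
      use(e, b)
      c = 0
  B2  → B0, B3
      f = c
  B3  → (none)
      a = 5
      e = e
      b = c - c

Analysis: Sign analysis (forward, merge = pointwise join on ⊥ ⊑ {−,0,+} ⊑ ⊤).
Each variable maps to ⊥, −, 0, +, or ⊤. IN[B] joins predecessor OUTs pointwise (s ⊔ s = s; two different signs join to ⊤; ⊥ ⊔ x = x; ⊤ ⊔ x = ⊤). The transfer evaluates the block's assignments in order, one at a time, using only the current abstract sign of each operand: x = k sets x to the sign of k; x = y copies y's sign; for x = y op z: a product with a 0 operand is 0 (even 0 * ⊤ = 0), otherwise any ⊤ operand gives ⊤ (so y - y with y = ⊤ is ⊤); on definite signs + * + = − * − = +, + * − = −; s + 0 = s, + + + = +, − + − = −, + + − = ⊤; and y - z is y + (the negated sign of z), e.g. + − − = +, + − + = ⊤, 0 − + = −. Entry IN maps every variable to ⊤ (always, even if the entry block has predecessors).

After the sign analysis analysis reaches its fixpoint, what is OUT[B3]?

Answer: {a: +, b: 0, c: 0, d: ⊤, e: ⊤, f: 0}

Working:
Fixpoint table:
  B0:   IN=(all ⊤)   OUT=(all ⊤)
  B1:   IN=(all ⊤)   OUT={c:0; rest ⊤}
  B2:   IN={c:0; rest ⊤}   OUT={c:0, f:0; rest ⊤}
  B3:   IN={c:0, f:0; rest ⊤}   OUT={a:+, b:0, c:0, f:0; rest ⊤}

Merge at B3: IN[B3] = OUT[B2] = {a: ⊤, b: ⊤, c: 0, d: ⊤, e: ⊤, f: 0}
Applying B3's transfer function to that IN value gives OUT[B3] (row B3 above).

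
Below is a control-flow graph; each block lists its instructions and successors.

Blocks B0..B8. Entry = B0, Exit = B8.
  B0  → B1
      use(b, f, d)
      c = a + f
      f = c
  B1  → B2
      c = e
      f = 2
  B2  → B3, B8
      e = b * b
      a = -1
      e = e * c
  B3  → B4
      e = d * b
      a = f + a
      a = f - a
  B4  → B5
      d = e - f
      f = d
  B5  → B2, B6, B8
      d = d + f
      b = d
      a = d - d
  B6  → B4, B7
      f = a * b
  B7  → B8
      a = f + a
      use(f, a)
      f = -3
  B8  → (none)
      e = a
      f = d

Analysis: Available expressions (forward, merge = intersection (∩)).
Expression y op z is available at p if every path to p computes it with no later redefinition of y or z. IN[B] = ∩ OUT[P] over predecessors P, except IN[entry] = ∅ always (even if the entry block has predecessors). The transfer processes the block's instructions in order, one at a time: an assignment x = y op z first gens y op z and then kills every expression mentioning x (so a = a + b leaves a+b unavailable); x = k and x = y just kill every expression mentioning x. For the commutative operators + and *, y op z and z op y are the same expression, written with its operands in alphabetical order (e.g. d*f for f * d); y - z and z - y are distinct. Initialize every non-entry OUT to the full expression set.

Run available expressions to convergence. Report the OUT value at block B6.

Fixpoint table:
  B0:   IN={}   OUT={}
  B1:   IN={}   OUT={}
  B2:   IN={}   OUT={b*b}
  B3:   IN={b*b}   OUT={b*b, b*d}
  B4:   IN={}   OUT={}
  B5:   IN={}   OUT={d-d}
  B6:   IN={d-d}   OUT={a*b, d-d}
  B7:   IN={a*b, d-d}   OUT={d-d}
  B8:   IN={}   OUT={}

Merge at B6: IN[B6] = OUT[B5] = {d-d}
Applying B6's transfer function to that IN value gives OUT[B6] (row B6 above).

Answer: {a*b, d-d}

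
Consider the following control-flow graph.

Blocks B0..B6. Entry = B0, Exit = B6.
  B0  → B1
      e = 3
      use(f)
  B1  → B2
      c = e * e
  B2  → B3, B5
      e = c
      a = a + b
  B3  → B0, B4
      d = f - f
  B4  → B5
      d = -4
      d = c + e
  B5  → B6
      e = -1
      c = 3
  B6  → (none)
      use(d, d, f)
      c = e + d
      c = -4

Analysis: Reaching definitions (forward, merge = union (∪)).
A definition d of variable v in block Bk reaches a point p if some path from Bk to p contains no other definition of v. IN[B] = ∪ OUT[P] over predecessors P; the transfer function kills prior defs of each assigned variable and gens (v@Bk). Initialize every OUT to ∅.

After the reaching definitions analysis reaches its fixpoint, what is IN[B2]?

Answer: {a@B2, c@B1, d@B3, e@B0}

Derivation:
Per-block solution:
  B0: | IN={a@B2, c@B1, d@B3, e@B2} | OUT={a@B2, c@B1, d@B3, e@B0}
  B1: | IN={a@B2, c@B1, d@B3, e@B0} | OUT={a@B2, c@B1, d@B3, e@B0}
  B2: | IN={a@B2, c@B1, d@B3, e@B0} | OUT={a@B2, c@B1, d@B3, e@B2}
  B3: | IN={a@B2, c@B1, d@B3, e@B2} | OUT={a@B2, c@B1, d@B3, e@B2}
  B4: | IN={a@B2, c@B1, d@B3, e@B2} | OUT={a@B2, c@B1, d@B4, e@B2}
  B5: | IN={a@B2, c@B1, d@B3, d@B4, e@B2} | OUT={a@B2, c@B5, d@B3, d@B4, e@B5}
  B6: | IN={a@B2, c@B5, d@B3, d@B4, e@B5} | OUT={a@B2, c@B6, d@B3, d@B4, e@B5}

Merge at B2: IN[B2] = OUT[B1] = {a@B2, c@B1, d@B3, e@B0}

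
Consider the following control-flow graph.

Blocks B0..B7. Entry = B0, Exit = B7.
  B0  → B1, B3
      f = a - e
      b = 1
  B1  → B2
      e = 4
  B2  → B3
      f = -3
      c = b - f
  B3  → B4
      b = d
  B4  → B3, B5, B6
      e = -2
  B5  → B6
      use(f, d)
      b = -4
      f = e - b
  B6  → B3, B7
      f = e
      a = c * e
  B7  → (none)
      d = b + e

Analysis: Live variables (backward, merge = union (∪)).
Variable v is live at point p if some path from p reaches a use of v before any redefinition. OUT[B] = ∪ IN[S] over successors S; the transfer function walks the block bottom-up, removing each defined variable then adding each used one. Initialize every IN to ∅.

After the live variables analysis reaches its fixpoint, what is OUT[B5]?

Answer: {b, c, d, e}

Derivation:
Per-block solution:
  B0:  IN={a, c, d, e}  OUT={b, c, d, f}
  B1:  IN={b, d}  OUT={b, d}
  B2:  IN={b, d}  OUT={c, d, f}
  B3:  IN={c, d, f}  OUT={b, c, d, f}
  B4:  IN={b, c, d, f}  OUT={b, c, d, e, f}
  B5:  IN={c, d, e, f}  OUT={b, c, d, e}
  B6:  IN={b, c, d, e}  OUT={b, c, d, e, f}
  B7:  IN={b, e}  OUT={}

Merge at B5: OUT[B5] = IN[B6] = {b, c, d, e}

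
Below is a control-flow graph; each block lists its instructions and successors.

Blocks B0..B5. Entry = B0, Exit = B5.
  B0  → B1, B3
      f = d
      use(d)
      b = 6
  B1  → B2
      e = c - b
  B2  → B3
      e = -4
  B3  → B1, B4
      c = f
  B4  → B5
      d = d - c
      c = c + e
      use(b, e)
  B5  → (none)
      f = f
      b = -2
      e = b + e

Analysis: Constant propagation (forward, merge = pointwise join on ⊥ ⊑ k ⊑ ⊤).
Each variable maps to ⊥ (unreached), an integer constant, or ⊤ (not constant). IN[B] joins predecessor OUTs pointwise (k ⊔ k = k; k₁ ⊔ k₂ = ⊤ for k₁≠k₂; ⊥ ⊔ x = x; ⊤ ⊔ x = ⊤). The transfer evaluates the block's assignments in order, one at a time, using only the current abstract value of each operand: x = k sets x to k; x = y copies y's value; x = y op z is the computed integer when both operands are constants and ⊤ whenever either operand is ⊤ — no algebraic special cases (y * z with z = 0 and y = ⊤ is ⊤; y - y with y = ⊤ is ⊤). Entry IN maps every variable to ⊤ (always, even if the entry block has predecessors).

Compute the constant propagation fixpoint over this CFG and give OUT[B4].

Converged values:
  B0:  IN=(all ⊤)  OUT={b:6; rest ⊤}
  B1:  IN={b:6; rest ⊤}  OUT={b:6; rest ⊤}
  B2:  IN={b:6; rest ⊤}  OUT={b:6, e:-4; rest ⊤}
  B3:  IN={b:6; rest ⊤}  OUT={b:6; rest ⊤}
  B4:  IN={b:6; rest ⊤}  OUT={b:6; rest ⊤}
  B5:  IN={b:6; rest ⊤}  OUT={b:-2; rest ⊤}

Merge at B4: IN[B4] = OUT[B3] = {a: ⊤, b: 6, c: ⊤, d: ⊤, e: ⊤, f: ⊤}
Applying B4's transfer function to that IN value gives OUT[B4] (row B4 above).

Answer: {a: ⊤, b: 6, c: ⊤, d: ⊤, e: ⊤, f: ⊤}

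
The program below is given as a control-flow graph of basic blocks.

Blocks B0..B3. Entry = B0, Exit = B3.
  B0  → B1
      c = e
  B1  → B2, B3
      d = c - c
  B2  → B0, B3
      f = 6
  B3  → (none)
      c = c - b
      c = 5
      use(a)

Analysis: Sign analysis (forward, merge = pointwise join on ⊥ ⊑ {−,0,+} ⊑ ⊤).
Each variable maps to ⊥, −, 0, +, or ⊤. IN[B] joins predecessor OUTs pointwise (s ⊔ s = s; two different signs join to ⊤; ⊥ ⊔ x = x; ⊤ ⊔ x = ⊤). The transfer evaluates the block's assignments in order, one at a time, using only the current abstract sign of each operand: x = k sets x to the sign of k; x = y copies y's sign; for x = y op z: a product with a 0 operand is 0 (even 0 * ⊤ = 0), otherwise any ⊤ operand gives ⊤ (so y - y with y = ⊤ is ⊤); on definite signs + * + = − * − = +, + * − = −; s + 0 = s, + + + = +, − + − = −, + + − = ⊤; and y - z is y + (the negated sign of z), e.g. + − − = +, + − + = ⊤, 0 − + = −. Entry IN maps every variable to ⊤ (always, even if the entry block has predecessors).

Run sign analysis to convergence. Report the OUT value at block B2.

Per-block solution:
  B0:   IN=(all ⊤)   OUT=(all ⊤)
  B1:   IN=(all ⊤)   OUT=(all ⊤)
  B2:   IN=(all ⊤)   OUT={f:+; rest ⊤}
  B3:   IN=(all ⊤)   OUT={c:+; rest ⊤}

Merge at B2: IN[B2] = OUT[B1] = {a: ⊤, b: ⊤, c: ⊤, d: ⊤, e: ⊤, f: ⊤}
Applying B2's transfer function to that IN value gives OUT[B2] (row B2 above).

Answer: {a: ⊤, b: ⊤, c: ⊤, d: ⊤, e: ⊤, f: +}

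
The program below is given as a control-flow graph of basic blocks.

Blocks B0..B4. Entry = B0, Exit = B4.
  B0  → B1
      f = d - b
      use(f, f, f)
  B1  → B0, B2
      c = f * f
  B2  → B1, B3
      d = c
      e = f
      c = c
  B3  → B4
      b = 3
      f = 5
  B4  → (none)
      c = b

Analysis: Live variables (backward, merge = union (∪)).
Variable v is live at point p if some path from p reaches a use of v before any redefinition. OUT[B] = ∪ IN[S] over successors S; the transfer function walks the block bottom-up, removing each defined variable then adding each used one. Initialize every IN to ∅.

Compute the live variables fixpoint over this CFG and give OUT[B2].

Answer: {b, d, f}

Derivation:
Converged values:
  B0: | IN={b, d} | OUT={b, d, f}
  B1: | IN={b, d, f} | OUT={b, c, d, f}
  B2: | IN={b, c, f} | OUT={b, d, f}
  B3: | IN={} | OUT={b}
  B4: | IN={b} | OUT={}

Merge at B2: OUT[B2] = IN[B1] ⊔ IN[B3] = {b, d, f}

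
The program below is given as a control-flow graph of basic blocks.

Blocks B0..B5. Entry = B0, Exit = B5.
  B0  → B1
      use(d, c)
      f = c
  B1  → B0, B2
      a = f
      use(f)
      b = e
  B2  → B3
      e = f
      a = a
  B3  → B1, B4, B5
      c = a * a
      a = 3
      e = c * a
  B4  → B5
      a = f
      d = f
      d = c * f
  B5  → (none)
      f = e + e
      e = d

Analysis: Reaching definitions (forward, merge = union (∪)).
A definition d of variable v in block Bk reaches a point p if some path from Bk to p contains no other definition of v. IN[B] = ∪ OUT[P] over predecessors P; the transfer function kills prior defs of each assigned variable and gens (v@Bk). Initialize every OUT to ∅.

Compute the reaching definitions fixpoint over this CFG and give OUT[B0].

Answer: {a@B1, b@B1, c@B3, e@B3, f@B0}

Derivation:
Per-block solution:
  B0: | IN={a@B1, b@B1, c@B3, e@B3, f@B0} | OUT={a@B1, b@B1, c@B3, e@B3, f@B0}
  B1: | IN={a@B1, a@B3, b@B1, c@B3, e@B3, f@B0} | OUT={a@B1, b@B1, c@B3, e@B3, f@B0}
  B2: | IN={a@B1, b@B1, c@B3, e@B3, f@B0} | OUT={a@B2, b@B1, c@B3, e@B2, f@B0}
  B3: | IN={a@B2, b@B1, c@B3, e@B2, f@B0} | OUT={a@B3, b@B1, c@B3, e@B3, f@B0}
  B4: | IN={a@B3, b@B1, c@B3, e@B3, f@B0} | OUT={a@B4, b@B1, c@B3, d@B4, e@B3, f@B0}
  B5: | IN={a@B3, a@B4, b@B1, c@B3, d@B4, e@B3, f@B0} | OUT={a@B3, a@B4, b@B1, c@B3, d@B4, e@B5, f@B5}

Merge at B0 (entry node, so the boundary value {} is joined with the incoming edge(s)): IN[B0] = {} ⊔ OUT[B1] = {a@B1, b@B1, c@B3, e@B3, f@B0}
Applying B0's transfer function to that IN value gives OUT[B0] (row B0 above).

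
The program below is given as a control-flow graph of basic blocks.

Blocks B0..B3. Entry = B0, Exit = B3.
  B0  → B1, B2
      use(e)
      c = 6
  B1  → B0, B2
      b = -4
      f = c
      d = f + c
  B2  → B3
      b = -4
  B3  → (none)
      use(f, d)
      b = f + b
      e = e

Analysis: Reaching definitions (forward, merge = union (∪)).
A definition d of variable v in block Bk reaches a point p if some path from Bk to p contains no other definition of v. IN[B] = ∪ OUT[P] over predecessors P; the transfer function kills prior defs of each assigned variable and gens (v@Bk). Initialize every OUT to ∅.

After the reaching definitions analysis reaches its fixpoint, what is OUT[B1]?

Answer: {b@B1, c@B0, d@B1, f@B1}

Derivation:
Converged values:
  B0:   IN={b@B1, c@B0, d@B1, f@B1}   OUT={b@B1, c@B0, d@B1, f@B1}
  B1:   IN={b@B1, c@B0, d@B1, f@B1}   OUT={b@B1, c@B0, d@B1, f@B1}
  B2:   IN={b@B1, c@B0, d@B1, f@B1}   OUT={b@B2, c@B0, d@B1, f@B1}
  B3:   IN={b@B2, c@B0, d@B1, f@B1}   OUT={b@B3, c@B0, d@B1, e@B3, f@B1}

Merge at B1: IN[B1] = OUT[B0] = {b@B1, c@B0, d@B1, f@B1}
Applying B1's transfer function to that IN value gives OUT[B1] (row B1 above).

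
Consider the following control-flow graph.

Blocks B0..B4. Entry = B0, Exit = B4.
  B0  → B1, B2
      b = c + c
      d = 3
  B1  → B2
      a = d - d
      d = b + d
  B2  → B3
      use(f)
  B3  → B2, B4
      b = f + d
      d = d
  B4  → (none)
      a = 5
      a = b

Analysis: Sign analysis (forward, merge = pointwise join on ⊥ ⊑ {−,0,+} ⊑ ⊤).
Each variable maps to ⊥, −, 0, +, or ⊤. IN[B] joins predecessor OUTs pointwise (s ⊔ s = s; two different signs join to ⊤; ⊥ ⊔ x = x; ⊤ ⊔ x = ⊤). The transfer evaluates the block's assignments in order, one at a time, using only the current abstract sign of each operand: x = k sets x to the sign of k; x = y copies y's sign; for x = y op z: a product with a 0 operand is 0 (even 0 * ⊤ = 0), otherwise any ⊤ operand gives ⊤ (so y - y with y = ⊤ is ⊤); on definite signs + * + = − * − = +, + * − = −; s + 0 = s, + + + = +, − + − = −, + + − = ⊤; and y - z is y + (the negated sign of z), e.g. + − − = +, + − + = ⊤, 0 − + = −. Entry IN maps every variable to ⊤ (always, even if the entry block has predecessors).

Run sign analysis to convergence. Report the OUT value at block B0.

Converged values:
  B0:   IN=(all ⊤)   OUT={d:+; rest ⊤}
  B1:   IN={d:+; rest ⊤}   OUT=(all ⊤)
  B2:   IN=(all ⊤)   OUT=(all ⊤)
  B3:   IN=(all ⊤)   OUT=(all ⊤)
  B4:   IN=(all ⊤)   OUT=(all ⊤)

B0 is the boundary node: IN[B0] = {a: ⊤, b: ⊤, c: ⊤, d: ⊤, e: ⊤, f: ⊤}
Applying B0's transfer function to that IN value gives OUT[B0] (row B0 above).

Answer: {a: ⊤, b: ⊤, c: ⊤, d: +, e: ⊤, f: ⊤}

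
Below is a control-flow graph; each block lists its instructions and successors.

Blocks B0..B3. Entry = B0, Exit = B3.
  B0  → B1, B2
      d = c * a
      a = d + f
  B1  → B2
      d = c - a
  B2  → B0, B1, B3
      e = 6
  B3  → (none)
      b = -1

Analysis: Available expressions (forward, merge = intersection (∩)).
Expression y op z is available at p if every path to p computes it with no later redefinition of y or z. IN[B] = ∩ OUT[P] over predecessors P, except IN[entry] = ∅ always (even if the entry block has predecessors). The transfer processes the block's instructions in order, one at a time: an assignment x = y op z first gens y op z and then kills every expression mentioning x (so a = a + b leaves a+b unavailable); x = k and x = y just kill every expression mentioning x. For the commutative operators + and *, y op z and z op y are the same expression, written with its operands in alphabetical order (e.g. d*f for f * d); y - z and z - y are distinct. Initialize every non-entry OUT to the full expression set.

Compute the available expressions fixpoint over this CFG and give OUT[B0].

Answer: {d+f}

Trace:
Fixpoint table:
  B0:  IN={}  OUT={d+f}
  B1:  IN={}  OUT={c-a}
  B2:  IN={}  OUT={}
  B3:  IN={}  OUT={}

Merge at B0 (entry node, so the boundary value {} is joined with the incoming edge(s)): IN[B0] = {} ∩ OUT[B2] = {}
Applying B0's transfer function to that IN value gives OUT[B0] (row B0 above).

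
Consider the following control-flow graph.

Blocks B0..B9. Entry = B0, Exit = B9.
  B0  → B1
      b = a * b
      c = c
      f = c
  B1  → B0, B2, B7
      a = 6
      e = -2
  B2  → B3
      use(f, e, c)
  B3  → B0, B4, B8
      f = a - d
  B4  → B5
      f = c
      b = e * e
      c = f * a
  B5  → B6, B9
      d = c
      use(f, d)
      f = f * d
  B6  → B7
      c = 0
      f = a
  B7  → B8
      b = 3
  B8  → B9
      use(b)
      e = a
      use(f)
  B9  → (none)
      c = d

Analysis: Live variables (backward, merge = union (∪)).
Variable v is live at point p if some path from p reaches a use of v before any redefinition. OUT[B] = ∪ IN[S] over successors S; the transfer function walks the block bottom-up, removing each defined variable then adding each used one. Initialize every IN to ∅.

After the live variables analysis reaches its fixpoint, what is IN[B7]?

Answer: {a, d, f}

Working:
Per-block solution:
  B0: | IN={a, b, c, d} | OUT={b, c, d, f}
  B1: | IN={b, c, d, f} | OUT={a, b, c, d, e, f}
  B2: | IN={a, b, c, d, e, f} | OUT={a, b, c, d, e}
  B3: | IN={a, b, c, d, e} | OUT={a, b, c, d, e, f}
  B4: | IN={a, c, e} | OUT={a, c, f}
  B5: | IN={a, c, f} | OUT={a, d}
  B6: | IN={a, d} | OUT={a, d, f}
  B7: | IN={a, d, f} | OUT={a, b, d, f}
  B8: | IN={a, b, d, f} | OUT={d}
  B9: | IN={d} | OUT={}

Merge at B7: OUT[B7] = IN[B8] = {a, b, d, f}
Applying B7's transfer function to that OUT value gives IN[B7] (row B7 above).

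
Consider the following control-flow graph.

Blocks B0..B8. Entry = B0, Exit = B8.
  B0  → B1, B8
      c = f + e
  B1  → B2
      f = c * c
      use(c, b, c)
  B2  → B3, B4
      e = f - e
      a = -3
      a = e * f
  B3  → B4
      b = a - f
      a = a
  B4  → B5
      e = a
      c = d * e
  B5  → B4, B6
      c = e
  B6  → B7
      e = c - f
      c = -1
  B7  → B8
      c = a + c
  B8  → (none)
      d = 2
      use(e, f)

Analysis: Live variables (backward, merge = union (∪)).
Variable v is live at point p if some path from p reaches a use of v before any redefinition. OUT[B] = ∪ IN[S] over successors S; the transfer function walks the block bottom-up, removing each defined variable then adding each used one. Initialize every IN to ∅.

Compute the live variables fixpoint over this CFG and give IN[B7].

Converged values:
  B0: | IN={b, d, e, f} | OUT={b, c, d, e, f}
  B1: | IN={b, c, d, e} | OUT={d, e, f}
  B2: | IN={d, e, f} | OUT={a, d, f}
  B3: | IN={a, d, f} | OUT={a, d, f}
  B4: | IN={a, d, f} | OUT={a, d, e, f}
  B5: | IN={a, d, e, f} | OUT={a, c, d, f}
  B6: | IN={a, c, f} | OUT={a, c, e, f}
  B7: | IN={a, c, e, f} | OUT={e, f}
  B8: | IN={e, f} | OUT={}

Merge at B7: OUT[B7] = IN[B8] = {e, f}
Applying B7's transfer function to that OUT value gives IN[B7] (row B7 above).

Answer: {a, c, e, f}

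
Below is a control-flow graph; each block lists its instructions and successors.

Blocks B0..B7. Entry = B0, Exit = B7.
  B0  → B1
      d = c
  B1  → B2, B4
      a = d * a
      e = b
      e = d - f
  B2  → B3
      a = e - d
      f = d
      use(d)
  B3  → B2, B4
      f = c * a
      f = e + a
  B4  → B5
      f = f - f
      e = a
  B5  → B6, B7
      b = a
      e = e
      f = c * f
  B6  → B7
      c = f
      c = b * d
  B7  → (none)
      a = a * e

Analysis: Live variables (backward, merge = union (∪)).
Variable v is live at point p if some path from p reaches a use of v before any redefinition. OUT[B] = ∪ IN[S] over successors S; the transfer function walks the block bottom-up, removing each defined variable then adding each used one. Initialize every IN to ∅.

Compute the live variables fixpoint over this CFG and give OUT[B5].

Fixpoint table:
  B0: | IN={a, b, c, f} | OUT={a, b, c, d, f}
  B1: | IN={a, b, c, d, f} | OUT={a, c, d, e, f}
  B2: | IN={c, d, e} | OUT={a, c, d, e}
  B3: | IN={a, c, d, e} | OUT={a, c, d, e, f}
  B4: | IN={a, c, d, f} | OUT={a, c, d, e, f}
  B5: | IN={a, c, d, e, f} | OUT={a, b, d, e, f}
  B6: | IN={a, b, d, e, f} | OUT={a, e}
  B7: | IN={a, e} | OUT={}

Merge at B5: OUT[B5] = IN[B6] ⊔ IN[B7] = {a, b, d, e, f}

Answer: {a, b, d, e, f}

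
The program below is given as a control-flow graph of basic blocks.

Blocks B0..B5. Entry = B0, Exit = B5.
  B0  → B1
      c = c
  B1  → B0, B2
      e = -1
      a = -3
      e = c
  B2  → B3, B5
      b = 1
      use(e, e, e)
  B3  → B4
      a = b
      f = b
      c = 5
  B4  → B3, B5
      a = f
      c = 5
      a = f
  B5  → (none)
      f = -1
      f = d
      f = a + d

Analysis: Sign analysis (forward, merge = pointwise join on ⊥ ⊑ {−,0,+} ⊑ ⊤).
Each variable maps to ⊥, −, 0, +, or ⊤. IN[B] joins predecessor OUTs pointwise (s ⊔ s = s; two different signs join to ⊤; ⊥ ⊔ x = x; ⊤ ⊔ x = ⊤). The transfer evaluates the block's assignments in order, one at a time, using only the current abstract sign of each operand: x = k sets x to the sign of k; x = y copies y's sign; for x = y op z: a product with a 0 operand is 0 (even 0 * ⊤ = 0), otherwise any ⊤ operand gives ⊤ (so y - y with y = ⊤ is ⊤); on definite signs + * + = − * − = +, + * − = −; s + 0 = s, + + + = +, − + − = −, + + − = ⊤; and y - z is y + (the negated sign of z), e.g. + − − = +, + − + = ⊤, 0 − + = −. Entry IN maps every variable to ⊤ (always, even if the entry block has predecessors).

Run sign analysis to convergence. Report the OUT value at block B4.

Answer: {a: +, b: +, c: +, d: ⊤, e: ⊤, f: +}

Working:
Converged values:
  B0: | IN=(all ⊤) | OUT=(all ⊤)
  B1: | IN=(all ⊤) | OUT={a:-; rest ⊤}
  B2: | IN={a:-; rest ⊤} | OUT={a:-, b:+; rest ⊤}
  B3: | IN={b:+; rest ⊤} | OUT={a:+, b:+, c:+, f:+; rest ⊤}
  B4: | IN={a:+, b:+, c:+, f:+; rest ⊤} | OUT={a:+, b:+, c:+, f:+; rest ⊤}
  B5: | IN={b:+; rest ⊤} | OUT={b:+; rest ⊤}

Merge at B4: IN[B4] = OUT[B3] = {a: +, b: +, c: +, d: ⊤, e: ⊤, f: +}
Applying B4's transfer function to that IN value gives OUT[B4] (row B4 above).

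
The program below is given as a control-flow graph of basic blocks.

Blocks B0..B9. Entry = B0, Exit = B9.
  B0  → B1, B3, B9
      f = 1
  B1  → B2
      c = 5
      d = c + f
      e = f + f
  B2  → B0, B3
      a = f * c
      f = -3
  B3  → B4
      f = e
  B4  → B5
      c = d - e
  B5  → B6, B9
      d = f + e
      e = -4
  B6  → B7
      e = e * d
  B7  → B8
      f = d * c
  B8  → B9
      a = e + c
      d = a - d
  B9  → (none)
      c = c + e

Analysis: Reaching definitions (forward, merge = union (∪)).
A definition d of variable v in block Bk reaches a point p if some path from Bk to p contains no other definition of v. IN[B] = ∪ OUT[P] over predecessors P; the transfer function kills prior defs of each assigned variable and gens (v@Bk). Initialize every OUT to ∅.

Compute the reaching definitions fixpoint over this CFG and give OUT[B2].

Fixpoint table:
  B0:  IN={a@B2, c@B1, d@B1, e@B1, f@B2}  OUT={a@B2, c@B1, d@B1, e@B1, f@B0}
  B1:  IN={a@B2, c@B1, d@B1, e@B1, f@B0}  OUT={a@B2, c@B1, d@B1, e@B1, f@B0}
  B2:  IN={a@B2, c@B1, d@B1, e@B1, f@B0}  OUT={a@B2, c@B1, d@B1, e@B1, f@B2}
  B3:  IN={a@B2, c@B1, d@B1, e@B1, f@B0, f@B2}  OUT={a@B2, c@B1, d@B1, e@B1, f@B3}
  B4:  IN={a@B2, c@B1, d@B1, e@B1, f@B3}  OUT={a@B2, c@B4, d@B1, e@B1, f@B3}
  B5:  IN={a@B2, c@B4, d@B1, e@B1, f@B3}  OUT={a@B2, c@B4, d@B5, e@B5, f@B3}
  B6:  IN={a@B2, c@B4, d@B5, e@B5, f@B3}  OUT={a@B2, c@B4, d@B5, e@B6, f@B3}
  B7:  IN={a@B2, c@B4, d@B5, e@B6, f@B3}  OUT={a@B2, c@B4, d@B5, e@B6, f@B7}
  B8:  IN={a@B2, c@B4, d@B5, e@B6, f@B7}  OUT={a@B8, c@B4, d@B8, e@B6, f@B7}
  B9:  IN={a@B2, a@B8, c@B1, c@B4, d@B1, d@B5, d@B8, e@B1, e@B5, e@B6, f@B0, f@B3, f@B7}  OUT={a@B2, a@B8, c@B9, d@B1, d@B5, d@B8, e@B1, e@B5, e@B6, f@B0, f@B3, f@B7}

Merge at B2: IN[B2] = OUT[B1] = {a@B2, c@B1, d@B1, e@B1, f@B0}
Applying B2's transfer function to that IN value gives OUT[B2] (row B2 above).

Answer: {a@B2, c@B1, d@B1, e@B1, f@B2}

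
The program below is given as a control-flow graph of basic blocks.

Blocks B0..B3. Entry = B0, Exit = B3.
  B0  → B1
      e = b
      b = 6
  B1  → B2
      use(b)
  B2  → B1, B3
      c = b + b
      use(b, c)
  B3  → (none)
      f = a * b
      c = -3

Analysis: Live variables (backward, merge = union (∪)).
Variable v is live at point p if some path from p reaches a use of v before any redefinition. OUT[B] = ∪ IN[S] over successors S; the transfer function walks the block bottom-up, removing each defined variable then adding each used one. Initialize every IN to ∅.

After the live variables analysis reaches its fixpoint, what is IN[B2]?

Answer: {a, b}

Derivation:
Per-block solution:
  B0:   IN={a, b}   OUT={a, b}
  B1:   IN={a, b}   OUT={a, b}
  B2:   IN={a, b}   OUT={a, b}
  B3:   IN={a, b}   OUT={}

Merge at B2: OUT[B2] = IN[B1] ⊔ IN[B3] = {a, b}
Applying B2's transfer function to that OUT value gives IN[B2] (row B2 above).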